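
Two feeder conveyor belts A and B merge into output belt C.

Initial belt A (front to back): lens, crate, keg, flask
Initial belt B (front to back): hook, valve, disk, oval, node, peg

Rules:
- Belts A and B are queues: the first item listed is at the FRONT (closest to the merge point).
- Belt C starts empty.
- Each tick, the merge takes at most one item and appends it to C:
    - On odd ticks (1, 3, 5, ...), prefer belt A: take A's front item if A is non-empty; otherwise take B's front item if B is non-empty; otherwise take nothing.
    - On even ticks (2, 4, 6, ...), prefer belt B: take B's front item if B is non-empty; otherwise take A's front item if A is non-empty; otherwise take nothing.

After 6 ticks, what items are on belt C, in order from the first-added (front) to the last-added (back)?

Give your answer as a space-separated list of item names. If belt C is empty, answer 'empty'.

Tick 1: prefer A, take lens from A; A=[crate,keg,flask] B=[hook,valve,disk,oval,node,peg] C=[lens]
Tick 2: prefer B, take hook from B; A=[crate,keg,flask] B=[valve,disk,oval,node,peg] C=[lens,hook]
Tick 3: prefer A, take crate from A; A=[keg,flask] B=[valve,disk,oval,node,peg] C=[lens,hook,crate]
Tick 4: prefer B, take valve from B; A=[keg,flask] B=[disk,oval,node,peg] C=[lens,hook,crate,valve]
Tick 5: prefer A, take keg from A; A=[flask] B=[disk,oval,node,peg] C=[lens,hook,crate,valve,keg]
Tick 6: prefer B, take disk from B; A=[flask] B=[oval,node,peg] C=[lens,hook,crate,valve,keg,disk]

Answer: lens hook crate valve keg disk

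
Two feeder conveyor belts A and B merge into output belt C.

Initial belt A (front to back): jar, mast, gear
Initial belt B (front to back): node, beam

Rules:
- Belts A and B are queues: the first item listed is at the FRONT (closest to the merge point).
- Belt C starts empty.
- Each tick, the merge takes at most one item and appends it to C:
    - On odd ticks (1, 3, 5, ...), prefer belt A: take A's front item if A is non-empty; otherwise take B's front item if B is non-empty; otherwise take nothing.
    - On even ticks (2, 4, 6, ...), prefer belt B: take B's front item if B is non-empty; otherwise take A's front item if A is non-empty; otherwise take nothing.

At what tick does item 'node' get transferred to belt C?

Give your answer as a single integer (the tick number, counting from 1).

Tick 1: prefer A, take jar from A; A=[mast,gear] B=[node,beam] C=[jar]
Tick 2: prefer B, take node from B; A=[mast,gear] B=[beam] C=[jar,node]

Answer: 2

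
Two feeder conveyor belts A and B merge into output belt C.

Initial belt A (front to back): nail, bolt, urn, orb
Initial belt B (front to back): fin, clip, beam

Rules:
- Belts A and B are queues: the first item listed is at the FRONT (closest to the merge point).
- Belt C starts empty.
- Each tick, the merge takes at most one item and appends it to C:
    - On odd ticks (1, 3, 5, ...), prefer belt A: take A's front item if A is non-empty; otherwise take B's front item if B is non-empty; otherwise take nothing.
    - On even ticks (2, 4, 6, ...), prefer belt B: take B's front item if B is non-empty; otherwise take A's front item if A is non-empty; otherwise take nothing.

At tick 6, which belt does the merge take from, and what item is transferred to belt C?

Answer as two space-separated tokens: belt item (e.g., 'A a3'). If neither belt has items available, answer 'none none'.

Answer: B beam

Derivation:
Tick 1: prefer A, take nail from A; A=[bolt,urn,orb] B=[fin,clip,beam] C=[nail]
Tick 2: prefer B, take fin from B; A=[bolt,urn,orb] B=[clip,beam] C=[nail,fin]
Tick 3: prefer A, take bolt from A; A=[urn,orb] B=[clip,beam] C=[nail,fin,bolt]
Tick 4: prefer B, take clip from B; A=[urn,orb] B=[beam] C=[nail,fin,bolt,clip]
Tick 5: prefer A, take urn from A; A=[orb] B=[beam] C=[nail,fin,bolt,clip,urn]
Tick 6: prefer B, take beam from B; A=[orb] B=[-] C=[nail,fin,bolt,clip,urn,beam]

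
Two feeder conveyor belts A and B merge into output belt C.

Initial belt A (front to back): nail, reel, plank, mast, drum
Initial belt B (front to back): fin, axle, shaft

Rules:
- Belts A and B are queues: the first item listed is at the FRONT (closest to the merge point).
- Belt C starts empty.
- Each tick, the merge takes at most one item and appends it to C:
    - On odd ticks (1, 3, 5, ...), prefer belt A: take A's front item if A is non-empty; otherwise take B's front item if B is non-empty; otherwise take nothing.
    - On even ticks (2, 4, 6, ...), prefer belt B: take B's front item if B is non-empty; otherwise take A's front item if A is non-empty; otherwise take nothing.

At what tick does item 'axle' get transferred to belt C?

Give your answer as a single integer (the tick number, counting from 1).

Answer: 4

Derivation:
Tick 1: prefer A, take nail from A; A=[reel,plank,mast,drum] B=[fin,axle,shaft] C=[nail]
Tick 2: prefer B, take fin from B; A=[reel,plank,mast,drum] B=[axle,shaft] C=[nail,fin]
Tick 3: prefer A, take reel from A; A=[plank,mast,drum] B=[axle,shaft] C=[nail,fin,reel]
Tick 4: prefer B, take axle from B; A=[plank,mast,drum] B=[shaft] C=[nail,fin,reel,axle]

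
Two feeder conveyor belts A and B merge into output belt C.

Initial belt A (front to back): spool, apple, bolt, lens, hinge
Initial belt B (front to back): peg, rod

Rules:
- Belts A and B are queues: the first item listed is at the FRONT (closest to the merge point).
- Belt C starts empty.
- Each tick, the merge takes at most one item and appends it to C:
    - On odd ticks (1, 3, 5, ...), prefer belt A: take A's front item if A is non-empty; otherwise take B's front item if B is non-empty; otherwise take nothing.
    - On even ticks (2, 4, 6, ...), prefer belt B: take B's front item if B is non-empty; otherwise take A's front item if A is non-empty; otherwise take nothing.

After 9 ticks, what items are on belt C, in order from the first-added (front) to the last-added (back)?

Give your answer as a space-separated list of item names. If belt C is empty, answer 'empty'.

Answer: spool peg apple rod bolt lens hinge

Derivation:
Tick 1: prefer A, take spool from A; A=[apple,bolt,lens,hinge] B=[peg,rod] C=[spool]
Tick 2: prefer B, take peg from B; A=[apple,bolt,lens,hinge] B=[rod] C=[spool,peg]
Tick 3: prefer A, take apple from A; A=[bolt,lens,hinge] B=[rod] C=[spool,peg,apple]
Tick 4: prefer B, take rod from B; A=[bolt,lens,hinge] B=[-] C=[spool,peg,apple,rod]
Tick 5: prefer A, take bolt from A; A=[lens,hinge] B=[-] C=[spool,peg,apple,rod,bolt]
Tick 6: prefer B, take lens from A; A=[hinge] B=[-] C=[spool,peg,apple,rod,bolt,lens]
Tick 7: prefer A, take hinge from A; A=[-] B=[-] C=[spool,peg,apple,rod,bolt,lens,hinge]
Tick 8: prefer B, both empty, nothing taken; A=[-] B=[-] C=[spool,peg,apple,rod,bolt,lens,hinge]
Tick 9: prefer A, both empty, nothing taken; A=[-] B=[-] C=[spool,peg,apple,rod,bolt,lens,hinge]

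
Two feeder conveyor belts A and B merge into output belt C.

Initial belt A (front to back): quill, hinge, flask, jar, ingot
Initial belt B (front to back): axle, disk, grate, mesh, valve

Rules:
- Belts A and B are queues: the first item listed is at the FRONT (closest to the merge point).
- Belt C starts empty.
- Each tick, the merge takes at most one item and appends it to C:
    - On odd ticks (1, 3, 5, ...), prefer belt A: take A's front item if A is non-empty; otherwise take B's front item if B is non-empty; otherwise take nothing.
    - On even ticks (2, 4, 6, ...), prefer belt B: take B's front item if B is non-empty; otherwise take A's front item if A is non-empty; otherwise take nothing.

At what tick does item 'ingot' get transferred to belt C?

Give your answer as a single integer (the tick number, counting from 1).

Tick 1: prefer A, take quill from A; A=[hinge,flask,jar,ingot] B=[axle,disk,grate,mesh,valve] C=[quill]
Tick 2: prefer B, take axle from B; A=[hinge,flask,jar,ingot] B=[disk,grate,mesh,valve] C=[quill,axle]
Tick 3: prefer A, take hinge from A; A=[flask,jar,ingot] B=[disk,grate,mesh,valve] C=[quill,axle,hinge]
Tick 4: prefer B, take disk from B; A=[flask,jar,ingot] B=[grate,mesh,valve] C=[quill,axle,hinge,disk]
Tick 5: prefer A, take flask from A; A=[jar,ingot] B=[grate,mesh,valve] C=[quill,axle,hinge,disk,flask]
Tick 6: prefer B, take grate from B; A=[jar,ingot] B=[mesh,valve] C=[quill,axle,hinge,disk,flask,grate]
Tick 7: prefer A, take jar from A; A=[ingot] B=[mesh,valve] C=[quill,axle,hinge,disk,flask,grate,jar]
Tick 8: prefer B, take mesh from B; A=[ingot] B=[valve] C=[quill,axle,hinge,disk,flask,grate,jar,mesh]
Tick 9: prefer A, take ingot from A; A=[-] B=[valve] C=[quill,axle,hinge,disk,flask,grate,jar,mesh,ingot]

Answer: 9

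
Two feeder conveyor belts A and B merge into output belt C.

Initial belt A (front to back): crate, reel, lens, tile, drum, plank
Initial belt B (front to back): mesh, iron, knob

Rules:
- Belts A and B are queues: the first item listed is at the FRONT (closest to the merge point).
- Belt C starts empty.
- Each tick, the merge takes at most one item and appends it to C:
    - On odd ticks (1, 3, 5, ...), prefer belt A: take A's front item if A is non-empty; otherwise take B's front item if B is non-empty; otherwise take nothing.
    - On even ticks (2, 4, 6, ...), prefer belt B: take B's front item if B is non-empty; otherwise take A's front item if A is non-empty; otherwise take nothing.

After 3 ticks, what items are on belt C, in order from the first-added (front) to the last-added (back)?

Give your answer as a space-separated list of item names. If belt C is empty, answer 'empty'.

Tick 1: prefer A, take crate from A; A=[reel,lens,tile,drum,plank] B=[mesh,iron,knob] C=[crate]
Tick 2: prefer B, take mesh from B; A=[reel,lens,tile,drum,plank] B=[iron,knob] C=[crate,mesh]
Tick 3: prefer A, take reel from A; A=[lens,tile,drum,plank] B=[iron,knob] C=[crate,mesh,reel]

Answer: crate mesh reel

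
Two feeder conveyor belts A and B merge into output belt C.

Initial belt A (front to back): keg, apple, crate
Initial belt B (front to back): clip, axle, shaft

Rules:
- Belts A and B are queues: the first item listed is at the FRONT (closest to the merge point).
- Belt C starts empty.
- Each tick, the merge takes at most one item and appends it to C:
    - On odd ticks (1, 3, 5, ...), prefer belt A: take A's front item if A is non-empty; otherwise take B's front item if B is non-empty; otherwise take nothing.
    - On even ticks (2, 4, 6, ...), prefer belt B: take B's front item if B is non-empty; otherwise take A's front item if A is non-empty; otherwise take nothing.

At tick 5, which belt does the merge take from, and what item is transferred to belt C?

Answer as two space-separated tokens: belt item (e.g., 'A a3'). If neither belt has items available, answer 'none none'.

Tick 1: prefer A, take keg from A; A=[apple,crate] B=[clip,axle,shaft] C=[keg]
Tick 2: prefer B, take clip from B; A=[apple,crate] B=[axle,shaft] C=[keg,clip]
Tick 3: prefer A, take apple from A; A=[crate] B=[axle,shaft] C=[keg,clip,apple]
Tick 4: prefer B, take axle from B; A=[crate] B=[shaft] C=[keg,clip,apple,axle]
Tick 5: prefer A, take crate from A; A=[-] B=[shaft] C=[keg,clip,apple,axle,crate]

Answer: A crate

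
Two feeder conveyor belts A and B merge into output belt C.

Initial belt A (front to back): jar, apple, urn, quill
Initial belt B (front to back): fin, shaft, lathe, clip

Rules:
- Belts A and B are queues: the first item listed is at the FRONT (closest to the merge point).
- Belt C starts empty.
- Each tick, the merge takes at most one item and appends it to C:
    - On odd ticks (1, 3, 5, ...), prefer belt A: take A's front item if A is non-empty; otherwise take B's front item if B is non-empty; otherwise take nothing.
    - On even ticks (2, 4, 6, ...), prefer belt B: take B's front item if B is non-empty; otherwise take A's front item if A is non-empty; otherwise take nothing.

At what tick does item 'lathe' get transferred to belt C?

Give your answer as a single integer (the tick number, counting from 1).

Tick 1: prefer A, take jar from A; A=[apple,urn,quill] B=[fin,shaft,lathe,clip] C=[jar]
Tick 2: prefer B, take fin from B; A=[apple,urn,quill] B=[shaft,lathe,clip] C=[jar,fin]
Tick 3: prefer A, take apple from A; A=[urn,quill] B=[shaft,lathe,clip] C=[jar,fin,apple]
Tick 4: prefer B, take shaft from B; A=[urn,quill] B=[lathe,clip] C=[jar,fin,apple,shaft]
Tick 5: prefer A, take urn from A; A=[quill] B=[lathe,clip] C=[jar,fin,apple,shaft,urn]
Tick 6: prefer B, take lathe from B; A=[quill] B=[clip] C=[jar,fin,apple,shaft,urn,lathe]

Answer: 6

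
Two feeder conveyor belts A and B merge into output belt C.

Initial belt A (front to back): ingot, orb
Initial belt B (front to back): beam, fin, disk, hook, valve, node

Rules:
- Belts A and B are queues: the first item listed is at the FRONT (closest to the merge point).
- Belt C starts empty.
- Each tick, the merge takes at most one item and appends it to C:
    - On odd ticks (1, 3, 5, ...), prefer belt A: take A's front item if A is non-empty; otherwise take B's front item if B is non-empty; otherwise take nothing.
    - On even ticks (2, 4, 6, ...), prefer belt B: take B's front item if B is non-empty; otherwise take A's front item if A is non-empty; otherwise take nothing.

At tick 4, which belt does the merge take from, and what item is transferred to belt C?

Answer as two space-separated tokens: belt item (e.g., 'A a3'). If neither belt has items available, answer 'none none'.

Tick 1: prefer A, take ingot from A; A=[orb] B=[beam,fin,disk,hook,valve,node] C=[ingot]
Tick 2: prefer B, take beam from B; A=[orb] B=[fin,disk,hook,valve,node] C=[ingot,beam]
Tick 3: prefer A, take orb from A; A=[-] B=[fin,disk,hook,valve,node] C=[ingot,beam,orb]
Tick 4: prefer B, take fin from B; A=[-] B=[disk,hook,valve,node] C=[ingot,beam,orb,fin]

Answer: B fin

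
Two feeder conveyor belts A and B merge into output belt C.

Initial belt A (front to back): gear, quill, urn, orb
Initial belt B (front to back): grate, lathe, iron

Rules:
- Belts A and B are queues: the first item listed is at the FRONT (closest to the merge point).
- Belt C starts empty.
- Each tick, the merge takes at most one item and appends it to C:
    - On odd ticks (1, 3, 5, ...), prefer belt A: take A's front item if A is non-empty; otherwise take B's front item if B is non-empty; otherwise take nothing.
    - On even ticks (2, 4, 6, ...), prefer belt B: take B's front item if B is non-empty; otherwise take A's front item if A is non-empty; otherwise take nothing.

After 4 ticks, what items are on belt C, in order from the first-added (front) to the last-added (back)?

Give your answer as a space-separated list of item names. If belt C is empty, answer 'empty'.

Tick 1: prefer A, take gear from A; A=[quill,urn,orb] B=[grate,lathe,iron] C=[gear]
Tick 2: prefer B, take grate from B; A=[quill,urn,orb] B=[lathe,iron] C=[gear,grate]
Tick 3: prefer A, take quill from A; A=[urn,orb] B=[lathe,iron] C=[gear,grate,quill]
Tick 4: prefer B, take lathe from B; A=[urn,orb] B=[iron] C=[gear,grate,quill,lathe]

Answer: gear grate quill lathe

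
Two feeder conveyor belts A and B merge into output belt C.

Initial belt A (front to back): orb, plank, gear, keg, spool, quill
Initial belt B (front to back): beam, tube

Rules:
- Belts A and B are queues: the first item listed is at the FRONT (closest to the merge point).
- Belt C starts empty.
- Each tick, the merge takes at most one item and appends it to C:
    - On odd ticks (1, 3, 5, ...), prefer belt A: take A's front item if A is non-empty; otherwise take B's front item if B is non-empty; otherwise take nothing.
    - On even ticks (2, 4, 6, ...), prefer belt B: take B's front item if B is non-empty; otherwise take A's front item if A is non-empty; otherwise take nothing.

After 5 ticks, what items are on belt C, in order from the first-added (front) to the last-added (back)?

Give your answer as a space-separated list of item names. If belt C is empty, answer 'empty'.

Tick 1: prefer A, take orb from A; A=[plank,gear,keg,spool,quill] B=[beam,tube] C=[orb]
Tick 2: prefer B, take beam from B; A=[plank,gear,keg,spool,quill] B=[tube] C=[orb,beam]
Tick 3: prefer A, take plank from A; A=[gear,keg,spool,quill] B=[tube] C=[orb,beam,plank]
Tick 4: prefer B, take tube from B; A=[gear,keg,spool,quill] B=[-] C=[orb,beam,plank,tube]
Tick 5: prefer A, take gear from A; A=[keg,spool,quill] B=[-] C=[orb,beam,plank,tube,gear]

Answer: orb beam plank tube gear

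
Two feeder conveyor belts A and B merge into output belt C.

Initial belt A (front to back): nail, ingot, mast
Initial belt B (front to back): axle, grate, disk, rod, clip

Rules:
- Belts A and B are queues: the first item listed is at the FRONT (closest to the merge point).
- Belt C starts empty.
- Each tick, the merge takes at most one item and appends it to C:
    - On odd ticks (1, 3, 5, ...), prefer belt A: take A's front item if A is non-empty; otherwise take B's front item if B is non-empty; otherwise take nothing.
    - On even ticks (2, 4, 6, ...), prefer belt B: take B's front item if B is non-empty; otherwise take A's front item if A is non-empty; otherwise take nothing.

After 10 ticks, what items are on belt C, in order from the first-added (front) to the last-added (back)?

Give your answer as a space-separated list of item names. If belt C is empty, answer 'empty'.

Answer: nail axle ingot grate mast disk rod clip

Derivation:
Tick 1: prefer A, take nail from A; A=[ingot,mast] B=[axle,grate,disk,rod,clip] C=[nail]
Tick 2: prefer B, take axle from B; A=[ingot,mast] B=[grate,disk,rod,clip] C=[nail,axle]
Tick 3: prefer A, take ingot from A; A=[mast] B=[grate,disk,rod,clip] C=[nail,axle,ingot]
Tick 4: prefer B, take grate from B; A=[mast] B=[disk,rod,clip] C=[nail,axle,ingot,grate]
Tick 5: prefer A, take mast from A; A=[-] B=[disk,rod,clip] C=[nail,axle,ingot,grate,mast]
Tick 6: prefer B, take disk from B; A=[-] B=[rod,clip] C=[nail,axle,ingot,grate,mast,disk]
Tick 7: prefer A, take rod from B; A=[-] B=[clip] C=[nail,axle,ingot,grate,mast,disk,rod]
Tick 8: prefer B, take clip from B; A=[-] B=[-] C=[nail,axle,ingot,grate,mast,disk,rod,clip]
Tick 9: prefer A, both empty, nothing taken; A=[-] B=[-] C=[nail,axle,ingot,grate,mast,disk,rod,clip]
Tick 10: prefer B, both empty, nothing taken; A=[-] B=[-] C=[nail,axle,ingot,grate,mast,disk,rod,clip]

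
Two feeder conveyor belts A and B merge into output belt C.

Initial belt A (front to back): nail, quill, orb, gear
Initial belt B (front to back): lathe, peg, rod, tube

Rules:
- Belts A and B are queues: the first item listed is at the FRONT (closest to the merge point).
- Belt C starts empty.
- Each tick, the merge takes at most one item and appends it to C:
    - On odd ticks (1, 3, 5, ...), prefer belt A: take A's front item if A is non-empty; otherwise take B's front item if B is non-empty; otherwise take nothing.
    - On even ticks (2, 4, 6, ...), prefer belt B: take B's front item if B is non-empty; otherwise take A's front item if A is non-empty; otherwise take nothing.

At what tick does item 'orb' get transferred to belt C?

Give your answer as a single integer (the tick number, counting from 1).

Answer: 5

Derivation:
Tick 1: prefer A, take nail from A; A=[quill,orb,gear] B=[lathe,peg,rod,tube] C=[nail]
Tick 2: prefer B, take lathe from B; A=[quill,orb,gear] B=[peg,rod,tube] C=[nail,lathe]
Tick 3: prefer A, take quill from A; A=[orb,gear] B=[peg,rod,tube] C=[nail,lathe,quill]
Tick 4: prefer B, take peg from B; A=[orb,gear] B=[rod,tube] C=[nail,lathe,quill,peg]
Tick 5: prefer A, take orb from A; A=[gear] B=[rod,tube] C=[nail,lathe,quill,peg,orb]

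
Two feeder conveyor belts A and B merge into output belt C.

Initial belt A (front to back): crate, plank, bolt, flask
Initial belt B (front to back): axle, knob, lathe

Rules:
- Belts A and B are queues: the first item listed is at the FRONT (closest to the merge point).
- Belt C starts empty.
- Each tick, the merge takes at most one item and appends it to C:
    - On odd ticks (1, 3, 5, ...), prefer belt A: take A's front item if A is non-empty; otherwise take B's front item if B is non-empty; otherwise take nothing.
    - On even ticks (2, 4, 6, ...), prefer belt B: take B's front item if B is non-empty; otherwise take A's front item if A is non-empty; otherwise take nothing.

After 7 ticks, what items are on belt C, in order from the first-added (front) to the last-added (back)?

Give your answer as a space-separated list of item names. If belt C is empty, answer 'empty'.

Tick 1: prefer A, take crate from A; A=[plank,bolt,flask] B=[axle,knob,lathe] C=[crate]
Tick 2: prefer B, take axle from B; A=[plank,bolt,flask] B=[knob,lathe] C=[crate,axle]
Tick 3: prefer A, take plank from A; A=[bolt,flask] B=[knob,lathe] C=[crate,axle,plank]
Tick 4: prefer B, take knob from B; A=[bolt,flask] B=[lathe] C=[crate,axle,plank,knob]
Tick 5: prefer A, take bolt from A; A=[flask] B=[lathe] C=[crate,axle,plank,knob,bolt]
Tick 6: prefer B, take lathe from B; A=[flask] B=[-] C=[crate,axle,plank,knob,bolt,lathe]
Tick 7: prefer A, take flask from A; A=[-] B=[-] C=[crate,axle,plank,knob,bolt,lathe,flask]

Answer: crate axle plank knob bolt lathe flask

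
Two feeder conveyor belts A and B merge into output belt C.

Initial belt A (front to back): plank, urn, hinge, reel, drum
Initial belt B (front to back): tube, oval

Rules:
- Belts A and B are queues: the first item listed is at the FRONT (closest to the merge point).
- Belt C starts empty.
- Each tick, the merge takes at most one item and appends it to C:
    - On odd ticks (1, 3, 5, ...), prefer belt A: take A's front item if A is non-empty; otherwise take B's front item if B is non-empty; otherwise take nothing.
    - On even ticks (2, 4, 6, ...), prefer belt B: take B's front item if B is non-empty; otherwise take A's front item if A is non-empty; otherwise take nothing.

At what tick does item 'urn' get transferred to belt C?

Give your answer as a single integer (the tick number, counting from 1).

Answer: 3

Derivation:
Tick 1: prefer A, take plank from A; A=[urn,hinge,reel,drum] B=[tube,oval] C=[plank]
Tick 2: prefer B, take tube from B; A=[urn,hinge,reel,drum] B=[oval] C=[plank,tube]
Tick 3: prefer A, take urn from A; A=[hinge,reel,drum] B=[oval] C=[plank,tube,urn]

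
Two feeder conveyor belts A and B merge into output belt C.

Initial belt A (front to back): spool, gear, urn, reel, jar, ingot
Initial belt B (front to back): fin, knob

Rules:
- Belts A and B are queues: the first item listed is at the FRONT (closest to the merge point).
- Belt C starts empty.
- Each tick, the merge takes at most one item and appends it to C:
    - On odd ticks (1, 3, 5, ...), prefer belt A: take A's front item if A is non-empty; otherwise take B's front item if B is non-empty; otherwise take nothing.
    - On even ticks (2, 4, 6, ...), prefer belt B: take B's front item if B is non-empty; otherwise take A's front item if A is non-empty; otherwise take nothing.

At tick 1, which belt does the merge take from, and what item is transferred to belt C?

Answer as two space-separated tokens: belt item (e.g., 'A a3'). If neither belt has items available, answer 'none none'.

Tick 1: prefer A, take spool from A; A=[gear,urn,reel,jar,ingot] B=[fin,knob] C=[spool]

Answer: A spool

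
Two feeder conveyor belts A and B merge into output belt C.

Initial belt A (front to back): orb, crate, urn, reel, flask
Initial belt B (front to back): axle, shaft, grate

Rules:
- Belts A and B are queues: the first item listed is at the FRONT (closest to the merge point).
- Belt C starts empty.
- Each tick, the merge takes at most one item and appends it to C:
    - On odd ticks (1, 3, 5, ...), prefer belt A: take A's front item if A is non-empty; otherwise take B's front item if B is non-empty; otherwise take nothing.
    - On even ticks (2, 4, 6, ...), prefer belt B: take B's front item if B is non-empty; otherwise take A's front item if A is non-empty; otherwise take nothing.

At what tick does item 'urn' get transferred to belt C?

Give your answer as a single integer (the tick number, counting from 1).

Answer: 5

Derivation:
Tick 1: prefer A, take orb from A; A=[crate,urn,reel,flask] B=[axle,shaft,grate] C=[orb]
Tick 2: prefer B, take axle from B; A=[crate,urn,reel,flask] B=[shaft,grate] C=[orb,axle]
Tick 3: prefer A, take crate from A; A=[urn,reel,flask] B=[shaft,grate] C=[orb,axle,crate]
Tick 4: prefer B, take shaft from B; A=[urn,reel,flask] B=[grate] C=[orb,axle,crate,shaft]
Tick 5: prefer A, take urn from A; A=[reel,flask] B=[grate] C=[orb,axle,crate,shaft,urn]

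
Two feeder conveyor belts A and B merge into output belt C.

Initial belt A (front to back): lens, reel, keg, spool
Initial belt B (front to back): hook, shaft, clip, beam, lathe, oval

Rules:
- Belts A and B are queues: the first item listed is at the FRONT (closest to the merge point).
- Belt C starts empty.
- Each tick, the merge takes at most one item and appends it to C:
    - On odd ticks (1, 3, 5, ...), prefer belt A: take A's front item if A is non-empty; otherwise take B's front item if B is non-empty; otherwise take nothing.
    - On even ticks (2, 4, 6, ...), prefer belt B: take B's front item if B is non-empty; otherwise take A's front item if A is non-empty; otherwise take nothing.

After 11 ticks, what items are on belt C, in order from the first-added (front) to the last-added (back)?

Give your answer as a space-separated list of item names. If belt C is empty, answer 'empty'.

Tick 1: prefer A, take lens from A; A=[reel,keg,spool] B=[hook,shaft,clip,beam,lathe,oval] C=[lens]
Tick 2: prefer B, take hook from B; A=[reel,keg,spool] B=[shaft,clip,beam,lathe,oval] C=[lens,hook]
Tick 3: prefer A, take reel from A; A=[keg,spool] B=[shaft,clip,beam,lathe,oval] C=[lens,hook,reel]
Tick 4: prefer B, take shaft from B; A=[keg,spool] B=[clip,beam,lathe,oval] C=[lens,hook,reel,shaft]
Tick 5: prefer A, take keg from A; A=[spool] B=[clip,beam,lathe,oval] C=[lens,hook,reel,shaft,keg]
Tick 6: prefer B, take clip from B; A=[spool] B=[beam,lathe,oval] C=[lens,hook,reel,shaft,keg,clip]
Tick 7: prefer A, take spool from A; A=[-] B=[beam,lathe,oval] C=[lens,hook,reel,shaft,keg,clip,spool]
Tick 8: prefer B, take beam from B; A=[-] B=[lathe,oval] C=[lens,hook,reel,shaft,keg,clip,spool,beam]
Tick 9: prefer A, take lathe from B; A=[-] B=[oval] C=[lens,hook,reel,shaft,keg,clip,spool,beam,lathe]
Tick 10: prefer B, take oval from B; A=[-] B=[-] C=[lens,hook,reel,shaft,keg,clip,spool,beam,lathe,oval]
Tick 11: prefer A, both empty, nothing taken; A=[-] B=[-] C=[lens,hook,reel,shaft,keg,clip,spool,beam,lathe,oval]

Answer: lens hook reel shaft keg clip spool beam lathe oval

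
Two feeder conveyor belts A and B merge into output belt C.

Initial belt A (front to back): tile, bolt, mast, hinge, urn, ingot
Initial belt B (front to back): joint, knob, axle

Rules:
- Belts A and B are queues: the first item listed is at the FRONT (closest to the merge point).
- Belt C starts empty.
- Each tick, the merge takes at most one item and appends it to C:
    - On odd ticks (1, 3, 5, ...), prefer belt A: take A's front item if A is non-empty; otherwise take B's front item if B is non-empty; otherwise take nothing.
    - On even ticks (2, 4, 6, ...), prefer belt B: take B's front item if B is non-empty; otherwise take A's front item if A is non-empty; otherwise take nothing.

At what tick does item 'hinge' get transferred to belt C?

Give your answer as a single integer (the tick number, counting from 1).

Tick 1: prefer A, take tile from A; A=[bolt,mast,hinge,urn,ingot] B=[joint,knob,axle] C=[tile]
Tick 2: prefer B, take joint from B; A=[bolt,mast,hinge,urn,ingot] B=[knob,axle] C=[tile,joint]
Tick 3: prefer A, take bolt from A; A=[mast,hinge,urn,ingot] B=[knob,axle] C=[tile,joint,bolt]
Tick 4: prefer B, take knob from B; A=[mast,hinge,urn,ingot] B=[axle] C=[tile,joint,bolt,knob]
Tick 5: prefer A, take mast from A; A=[hinge,urn,ingot] B=[axle] C=[tile,joint,bolt,knob,mast]
Tick 6: prefer B, take axle from B; A=[hinge,urn,ingot] B=[-] C=[tile,joint,bolt,knob,mast,axle]
Tick 7: prefer A, take hinge from A; A=[urn,ingot] B=[-] C=[tile,joint,bolt,knob,mast,axle,hinge]

Answer: 7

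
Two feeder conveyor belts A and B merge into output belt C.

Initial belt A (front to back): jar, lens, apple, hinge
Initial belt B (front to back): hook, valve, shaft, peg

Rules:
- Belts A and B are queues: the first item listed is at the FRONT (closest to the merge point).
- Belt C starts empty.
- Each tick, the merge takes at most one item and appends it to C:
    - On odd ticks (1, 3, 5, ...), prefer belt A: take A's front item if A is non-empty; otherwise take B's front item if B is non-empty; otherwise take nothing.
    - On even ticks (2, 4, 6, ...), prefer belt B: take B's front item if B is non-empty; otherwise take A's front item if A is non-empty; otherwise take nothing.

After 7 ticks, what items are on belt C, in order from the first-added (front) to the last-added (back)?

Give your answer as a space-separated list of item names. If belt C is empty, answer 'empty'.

Answer: jar hook lens valve apple shaft hinge

Derivation:
Tick 1: prefer A, take jar from A; A=[lens,apple,hinge] B=[hook,valve,shaft,peg] C=[jar]
Tick 2: prefer B, take hook from B; A=[lens,apple,hinge] B=[valve,shaft,peg] C=[jar,hook]
Tick 3: prefer A, take lens from A; A=[apple,hinge] B=[valve,shaft,peg] C=[jar,hook,lens]
Tick 4: prefer B, take valve from B; A=[apple,hinge] B=[shaft,peg] C=[jar,hook,lens,valve]
Tick 5: prefer A, take apple from A; A=[hinge] B=[shaft,peg] C=[jar,hook,lens,valve,apple]
Tick 6: prefer B, take shaft from B; A=[hinge] B=[peg] C=[jar,hook,lens,valve,apple,shaft]
Tick 7: prefer A, take hinge from A; A=[-] B=[peg] C=[jar,hook,lens,valve,apple,shaft,hinge]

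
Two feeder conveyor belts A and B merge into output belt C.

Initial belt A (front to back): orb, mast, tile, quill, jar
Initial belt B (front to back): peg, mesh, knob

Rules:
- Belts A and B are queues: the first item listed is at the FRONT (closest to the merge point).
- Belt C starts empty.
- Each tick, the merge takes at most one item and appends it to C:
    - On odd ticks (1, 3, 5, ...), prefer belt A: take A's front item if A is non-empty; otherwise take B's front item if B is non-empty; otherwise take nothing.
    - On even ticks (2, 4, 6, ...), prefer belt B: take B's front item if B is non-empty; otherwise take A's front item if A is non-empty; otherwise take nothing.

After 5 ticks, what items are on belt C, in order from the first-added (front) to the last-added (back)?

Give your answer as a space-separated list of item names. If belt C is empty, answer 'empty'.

Answer: orb peg mast mesh tile

Derivation:
Tick 1: prefer A, take orb from A; A=[mast,tile,quill,jar] B=[peg,mesh,knob] C=[orb]
Tick 2: prefer B, take peg from B; A=[mast,tile,quill,jar] B=[mesh,knob] C=[orb,peg]
Tick 3: prefer A, take mast from A; A=[tile,quill,jar] B=[mesh,knob] C=[orb,peg,mast]
Tick 4: prefer B, take mesh from B; A=[tile,quill,jar] B=[knob] C=[orb,peg,mast,mesh]
Tick 5: prefer A, take tile from A; A=[quill,jar] B=[knob] C=[orb,peg,mast,mesh,tile]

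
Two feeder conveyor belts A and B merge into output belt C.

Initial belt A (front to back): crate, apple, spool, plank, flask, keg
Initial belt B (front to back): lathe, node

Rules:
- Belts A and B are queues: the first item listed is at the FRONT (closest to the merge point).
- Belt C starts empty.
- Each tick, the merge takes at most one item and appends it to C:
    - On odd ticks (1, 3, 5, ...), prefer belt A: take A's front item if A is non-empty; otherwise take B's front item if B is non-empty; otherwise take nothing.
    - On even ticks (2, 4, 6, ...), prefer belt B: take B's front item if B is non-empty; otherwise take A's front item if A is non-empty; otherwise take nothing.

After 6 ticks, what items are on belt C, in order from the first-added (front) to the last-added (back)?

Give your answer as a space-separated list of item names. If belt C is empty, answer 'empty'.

Answer: crate lathe apple node spool plank

Derivation:
Tick 1: prefer A, take crate from A; A=[apple,spool,plank,flask,keg] B=[lathe,node] C=[crate]
Tick 2: prefer B, take lathe from B; A=[apple,spool,plank,flask,keg] B=[node] C=[crate,lathe]
Tick 3: prefer A, take apple from A; A=[spool,plank,flask,keg] B=[node] C=[crate,lathe,apple]
Tick 4: prefer B, take node from B; A=[spool,plank,flask,keg] B=[-] C=[crate,lathe,apple,node]
Tick 5: prefer A, take spool from A; A=[plank,flask,keg] B=[-] C=[crate,lathe,apple,node,spool]
Tick 6: prefer B, take plank from A; A=[flask,keg] B=[-] C=[crate,lathe,apple,node,spool,plank]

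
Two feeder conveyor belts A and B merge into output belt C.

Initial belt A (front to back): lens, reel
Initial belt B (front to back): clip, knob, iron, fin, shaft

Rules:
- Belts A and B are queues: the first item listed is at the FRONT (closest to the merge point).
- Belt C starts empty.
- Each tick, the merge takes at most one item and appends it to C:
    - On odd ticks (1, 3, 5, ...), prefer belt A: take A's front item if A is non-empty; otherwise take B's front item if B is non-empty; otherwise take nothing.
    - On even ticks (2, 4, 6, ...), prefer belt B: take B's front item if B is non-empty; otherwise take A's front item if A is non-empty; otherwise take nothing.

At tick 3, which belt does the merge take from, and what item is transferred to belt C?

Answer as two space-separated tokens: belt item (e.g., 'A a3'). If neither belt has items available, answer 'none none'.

Answer: A reel

Derivation:
Tick 1: prefer A, take lens from A; A=[reel] B=[clip,knob,iron,fin,shaft] C=[lens]
Tick 2: prefer B, take clip from B; A=[reel] B=[knob,iron,fin,shaft] C=[lens,clip]
Tick 3: prefer A, take reel from A; A=[-] B=[knob,iron,fin,shaft] C=[lens,clip,reel]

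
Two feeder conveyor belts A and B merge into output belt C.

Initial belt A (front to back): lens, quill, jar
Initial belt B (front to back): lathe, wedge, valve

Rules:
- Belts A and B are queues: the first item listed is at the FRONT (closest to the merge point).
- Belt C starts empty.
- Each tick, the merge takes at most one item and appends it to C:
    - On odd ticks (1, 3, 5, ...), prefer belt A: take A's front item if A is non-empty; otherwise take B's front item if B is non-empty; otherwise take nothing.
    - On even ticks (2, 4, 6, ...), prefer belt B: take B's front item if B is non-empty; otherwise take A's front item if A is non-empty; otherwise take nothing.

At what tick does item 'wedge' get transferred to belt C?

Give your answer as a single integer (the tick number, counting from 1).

Answer: 4

Derivation:
Tick 1: prefer A, take lens from A; A=[quill,jar] B=[lathe,wedge,valve] C=[lens]
Tick 2: prefer B, take lathe from B; A=[quill,jar] B=[wedge,valve] C=[lens,lathe]
Tick 3: prefer A, take quill from A; A=[jar] B=[wedge,valve] C=[lens,lathe,quill]
Tick 4: prefer B, take wedge from B; A=[jar] B=[valve] C=[lens,lathe,quill,wedge]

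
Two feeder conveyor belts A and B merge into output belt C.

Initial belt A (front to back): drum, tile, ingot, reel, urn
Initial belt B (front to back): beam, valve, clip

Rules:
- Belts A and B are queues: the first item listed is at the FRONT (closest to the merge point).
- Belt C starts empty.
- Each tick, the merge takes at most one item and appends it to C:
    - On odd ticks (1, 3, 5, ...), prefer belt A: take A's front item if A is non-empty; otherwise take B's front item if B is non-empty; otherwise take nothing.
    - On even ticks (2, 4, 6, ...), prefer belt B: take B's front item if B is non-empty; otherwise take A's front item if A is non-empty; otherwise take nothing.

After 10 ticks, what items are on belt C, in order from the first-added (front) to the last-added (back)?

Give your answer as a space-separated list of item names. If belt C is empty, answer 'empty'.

Answer: drum beam tile valve ingot clip reel urn

Derivation:
Tick 1: prefer A, take drum from A; A=[tile,ingot,reel,urn] B=[beam,valve,clip] C=[drum]
Tick 2: prefer B, take beam from B; A=[tile,ingot,reel,urn] B=[valve,clip] C=[drum,beam]
Tick 3: prefer A, take tile from A; A=[ingot,reel,urn] B=[valve,clip] C=[drum,beam,tile]
Tick 4: prefer B, take valve from B; A=[ingot,reel,urn] B=[clip] C=[drum,beam,tile,valve]
Tick 5: prefer A, take ingot from A; A=[reel,urn] B=[clip] C=[drum,beam,tile,valve,ingot]
Tick 6: prefer B, take clip from B; A=[reel,urn] B=[-] C=[drum,beam,tile,valve,ingot,clip]
Tick 7: prefer A, take reel from A; A=[urn] B=[-] C=[drum,beam,tile,valve,ingot,clip,reel]
Tick 8: prefer B, take urn from A; A=[-] B=[-] C=[drum,beam,tile,valve,ingot,clip,reel,urn]
Tick 9: prefer A, both empty, nothing taken; A=[-] B=[-] C=[drum,beam,tile,valve,ingot,clip,reel,urn]
Tick 10: prefer B, both empty, nothing taken; A=[-] B=[-] C=[drum,beam,tile,valve,ingot,clip,reel,urn]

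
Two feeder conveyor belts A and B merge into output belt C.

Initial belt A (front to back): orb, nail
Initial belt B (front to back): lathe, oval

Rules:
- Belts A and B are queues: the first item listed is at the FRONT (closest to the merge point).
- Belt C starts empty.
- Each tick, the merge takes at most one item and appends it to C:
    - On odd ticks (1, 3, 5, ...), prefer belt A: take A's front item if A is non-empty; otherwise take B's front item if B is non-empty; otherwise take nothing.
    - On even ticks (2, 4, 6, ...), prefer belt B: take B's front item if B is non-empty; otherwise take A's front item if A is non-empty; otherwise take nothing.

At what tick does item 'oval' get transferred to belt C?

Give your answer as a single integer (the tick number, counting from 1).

Answer: 4

Derivation:
Tick 1: prefer A, take orb from A; A=[nail] B=[lathe,oval] C=[orb]
Tick 2: prefer B, take lathe from B; A=[nail] B=[oval] C=[orb,lathe]
Tick 3: prefer A, take nail from A; A=[-] B=[oval] C=[orb,lathe,nail]
Tick 4: prefer B, take oval from B; A=[-] B=[-] C=[orb,lathe,nail,oval]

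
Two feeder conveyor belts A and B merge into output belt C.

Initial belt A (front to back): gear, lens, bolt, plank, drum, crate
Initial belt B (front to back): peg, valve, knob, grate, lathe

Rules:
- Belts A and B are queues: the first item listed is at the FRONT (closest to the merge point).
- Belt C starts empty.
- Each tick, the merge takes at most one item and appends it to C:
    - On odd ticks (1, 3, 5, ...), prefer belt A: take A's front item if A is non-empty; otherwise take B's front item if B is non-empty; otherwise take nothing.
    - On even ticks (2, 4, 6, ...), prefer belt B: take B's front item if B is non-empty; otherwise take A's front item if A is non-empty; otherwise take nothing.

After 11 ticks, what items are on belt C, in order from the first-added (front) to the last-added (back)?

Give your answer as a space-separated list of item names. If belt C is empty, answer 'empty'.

Answer: gear peg lens valve bolt knob plank grate drum lathe crate

Derivation:
Tick 1: prefer A, take gear from A; A=[lens,bolt,plank,drum,crate] B=[peg,valve,knob,grate,lathe] C=[gear]
Tick 2: prefer B, take peg from B; A=[lens,bolt,plank,drum,crate] B=[valve,knob,grate,lathe] C=[gear,peg]
Tick 3: prefer A, take lens from A; A=[bolt,plank,drum,crate] B=[valve,knob,grate,lathe] C=[gear,peg,lens]
Tick 4: prefer B, take valve from B; A=[bolt,plank,drum,crate] B=[knob,grate,lathe] C=[gear,peg,lens,valve]
Tick 5: prefer A, take bolt from A; A=[plank,drum,crate] B=[knob,grate,lathe] C=[gear,peg,lens,valve,bolt]
Tick 6: prefer B, take knob from B; A=[plank,drum,crate] B=[grate,lathe] C=[gear,peg,lens,valve,bolt,knob]
Tick 7: prefer A, take plank from A; A=[drum,crate] B=[grate,lathe] C=[gear,peg,lens,valve,bolt,knob,plank]
Tick 8: prefer B, take grate from B; A=[drum,crate] B=[lathe] C=[gear,peg,lens,valve,bolt,knob,plank,grate]
Tick 9: prefer A, take drum from A; A=[crate] B=[lathe] C=[gear,peg,lens,valve,bolt,knob,plank,grate,drum]
Tick 10: prefer B, take lathe from B; A=[crate] B=[-] C=[gear,peg,lens,valve,bolt,knob,plank,grate,drum,lathe]
Tick 11: prefer A, take crate from A; A=[-] B=[-] C=[gear,peg,lens,valve,bolt,knob,plank,grate,drum,lathe,crate]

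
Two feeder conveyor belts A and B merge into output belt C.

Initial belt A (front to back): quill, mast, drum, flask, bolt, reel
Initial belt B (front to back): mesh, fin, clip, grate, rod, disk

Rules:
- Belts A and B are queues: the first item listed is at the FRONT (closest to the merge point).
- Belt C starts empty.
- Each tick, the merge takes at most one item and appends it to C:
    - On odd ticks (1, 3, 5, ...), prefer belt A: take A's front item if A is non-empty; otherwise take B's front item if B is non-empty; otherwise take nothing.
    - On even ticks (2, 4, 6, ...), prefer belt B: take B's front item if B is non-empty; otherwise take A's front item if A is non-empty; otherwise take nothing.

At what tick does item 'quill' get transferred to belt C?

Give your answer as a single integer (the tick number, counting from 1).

Tick 1: prefer A, take quill from A; A=[mast,drum,flask,bolt,reel] B=[mesh,fin,clip,grate,rod,disk] C=[quill]

Answer: 1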